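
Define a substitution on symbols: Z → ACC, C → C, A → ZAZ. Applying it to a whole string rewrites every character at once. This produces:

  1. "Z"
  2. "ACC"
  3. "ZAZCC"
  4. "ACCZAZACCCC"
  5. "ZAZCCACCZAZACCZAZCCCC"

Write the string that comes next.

Replace each of the 21 characters of ZAZCCACCZAZACCZAZCCCC in place — ACC ZAZ ACC C C ZAZ C C ACC ZAZ ACC ZAZ C C ACC ZAZ ACC C C C C — and concatenate.

ACCZAZACCCCZAZCCACCZAZACCZAZCCACCZAZACCCCCC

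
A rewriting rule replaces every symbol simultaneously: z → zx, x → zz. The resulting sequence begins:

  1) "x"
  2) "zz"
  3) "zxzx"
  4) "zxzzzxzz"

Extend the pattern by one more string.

Rewriting each symbol of zxzzzxzz: z→zx, x→zz, z→zx, z→zx, z→zx, x→zz, z→zx, z→zx, which concatenates to zx zz zx zx zx zz zx zx.

zxzzzxzxzxzzzxzx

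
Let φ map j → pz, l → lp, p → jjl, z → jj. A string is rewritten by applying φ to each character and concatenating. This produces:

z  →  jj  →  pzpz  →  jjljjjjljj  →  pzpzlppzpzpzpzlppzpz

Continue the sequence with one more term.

jjljjjjljjlpjjljjljjjjljjjjljjjjljjlpjjljjljjjjljj

Replace each of the 20 characters of pzpzlppzpzpzpzlppzpz in place — jjl jj jjl jj lp jjl jjl jj jjl jj jjl jj jjl jj lp jjl jjl jj jjl jj — and concatenate.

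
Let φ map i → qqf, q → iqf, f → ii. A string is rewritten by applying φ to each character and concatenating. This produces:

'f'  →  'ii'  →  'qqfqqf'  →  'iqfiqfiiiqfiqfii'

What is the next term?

qqfiqfiiqqfiqfiiqqfqqfqqfiqfiiqqfiqfiiqqfqqf

φ(iqfiqfiiiqfiqfii) expands symbol-by-symbol to qqf iqf ii qqf iqf ii qqf qqf qqf iqf ii qqf iqf ii qqf qqf; joining the 16 pieces gives the next term.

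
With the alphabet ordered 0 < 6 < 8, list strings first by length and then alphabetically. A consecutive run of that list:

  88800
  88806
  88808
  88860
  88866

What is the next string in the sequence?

88868

Treat 88866 as a base-3 numeral over the given alphabet and add one, carrying through any trailing 8's.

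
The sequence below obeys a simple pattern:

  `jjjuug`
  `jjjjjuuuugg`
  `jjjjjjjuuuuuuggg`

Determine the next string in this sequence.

Each string has the form j^{2n+1} u^{2n} g^{n} (n = 1, 2, …).
For the next term, n = 4, so the run lengths are 9, 8, 4.

jjjjjjjjjuuuuuuuugggg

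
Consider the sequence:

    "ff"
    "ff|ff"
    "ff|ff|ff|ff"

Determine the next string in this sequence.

Every step duplicates the string with '|' between the halves.
Doubling ff|ff|ff|ff with '|' between the halves:

ff|ff|ff|ff|ff|ff|ff|ff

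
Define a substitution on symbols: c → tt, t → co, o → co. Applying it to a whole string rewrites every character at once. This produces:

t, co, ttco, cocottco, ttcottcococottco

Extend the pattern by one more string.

cocottcococottcottcottcococottco

Replace each of the 16 characters of ttcottcococottco in place — co co tt co co co tt co tt co tt co co co tt co — and concatenate.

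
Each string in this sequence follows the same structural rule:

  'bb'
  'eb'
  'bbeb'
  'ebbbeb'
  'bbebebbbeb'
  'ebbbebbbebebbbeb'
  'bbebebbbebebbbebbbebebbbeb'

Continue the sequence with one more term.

ebbbebbbebebbbebbbebebbbebebbbebbbebebbbeb

From term 3 onward, concatenate the second-to-last term with the last: bb·eb = bbeb, eb·bbeb = ebbbeb, …
The next term joins ebbbebbbebebbbeb and bbebebbbebebbbebbbebebbbeb.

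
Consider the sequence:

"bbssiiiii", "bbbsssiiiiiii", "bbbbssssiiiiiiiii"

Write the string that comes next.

bbbbbsssssiiiiiiiiiii

Term n consists of n b's, followed by n s's, followed by 2n+1 i's, where the shown terms are n = 2, 3, 4.
At n = 5 the blocks have lengths 5, 5, 11.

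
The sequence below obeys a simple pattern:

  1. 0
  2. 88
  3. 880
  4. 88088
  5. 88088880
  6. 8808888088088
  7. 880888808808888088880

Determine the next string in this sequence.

This is a Fibonacci-style word recurrence s(k) = s(k−1)·s(k−2): e.g. 88·0 = 880.
The next term joins 880888808808888088880 and 8808888088088.

8808888088088880888808808888088088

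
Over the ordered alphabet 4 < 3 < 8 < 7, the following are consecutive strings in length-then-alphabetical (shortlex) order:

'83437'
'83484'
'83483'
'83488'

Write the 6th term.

Continuing the enumeration 2 steps past 83488: 83488 → 83487 → (answer).

83474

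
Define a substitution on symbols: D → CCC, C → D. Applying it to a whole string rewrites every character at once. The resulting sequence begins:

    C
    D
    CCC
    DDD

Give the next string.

CCCCCCCCC

Expanding DDD: D→CCC, D→CCC, D→CCC. Concatenated: CCC CCC CCC.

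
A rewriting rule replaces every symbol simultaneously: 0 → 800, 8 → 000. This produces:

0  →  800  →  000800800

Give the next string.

800800800000800800000800800

Expanding 000800800: 0→800, 0→800, 0→800, 8→000, 0→800, 0→800, 8→000, 0→800, 0→800. Concatenated: 800 800 800 000 800 800 000 800 800.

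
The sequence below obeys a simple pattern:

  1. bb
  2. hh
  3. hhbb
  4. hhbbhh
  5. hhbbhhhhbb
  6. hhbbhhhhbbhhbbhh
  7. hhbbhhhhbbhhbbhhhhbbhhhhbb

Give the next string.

hhbbhhhhbbhhbbhhhhbbhhhhbbhhbbhhhhbbhhbbhh

Each term (from the third on) is the previous term followed by the one before it: term 3 = hh·bb = hhbb.
Continuing: hhbbhhhhbbhhbbhhhhbbhhhhbb · hhbbhhhhbbhhbbhh gives term 8.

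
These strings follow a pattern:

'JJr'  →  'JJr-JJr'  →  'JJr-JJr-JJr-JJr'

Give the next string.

Each string is two copies of the previous one joined by '-'.
Doubling JJr-JJr-JJr-JJr with '-' between the halves:

JJr-JJr-JJr-JJr-JJr-JJr-JJr-JJr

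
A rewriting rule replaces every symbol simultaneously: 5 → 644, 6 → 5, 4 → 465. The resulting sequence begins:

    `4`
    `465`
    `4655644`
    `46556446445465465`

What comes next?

φ(46556446445465465) expands symbol-by-symbol to 465 5 644 644 5 465 465 5 465 465 644 465 5 644 465 5 644; joining the 17 pieces gives the next term.

46556446445465465546546564446556444655644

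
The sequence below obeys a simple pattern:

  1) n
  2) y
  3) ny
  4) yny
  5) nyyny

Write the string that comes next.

From term 3 onward, concatenate the second-to-last term with the last: n·y = ny, y·ny = yny, …
Continuing: yny · nyyny gives term 6.

ynynyyny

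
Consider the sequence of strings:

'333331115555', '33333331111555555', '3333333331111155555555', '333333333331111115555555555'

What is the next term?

Reading off run lengths: 3 runs 5, 7, 9, 11; 1 runs 3, 4, 5, 6; 5 runs 4, 6, 8, 10 — each is linear in n, where the shown terms are n = 2, 3, 4, 5.
Setting n = 6 gives 13, 7, 12 characters in each block.

33333333333331111111555555555555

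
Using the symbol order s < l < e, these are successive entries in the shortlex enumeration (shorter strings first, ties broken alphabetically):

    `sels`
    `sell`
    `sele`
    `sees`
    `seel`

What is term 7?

lsss

Advancing 2 positions from seel through seel → seee reaches term 7.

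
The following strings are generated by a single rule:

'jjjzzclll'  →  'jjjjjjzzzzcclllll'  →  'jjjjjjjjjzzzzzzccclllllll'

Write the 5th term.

The n-th term is 3n j's then 2n z's then n c's then 2n+1 l's (n = 1, 2, …).
Setting n = 5 gives 15, 10, 5, 11 characters in each block.

jjjjjjjjjjjjjjjzzzzzzzzzzccccclllllllllll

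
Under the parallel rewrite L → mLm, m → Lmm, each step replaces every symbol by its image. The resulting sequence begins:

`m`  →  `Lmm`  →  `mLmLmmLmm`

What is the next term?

LmmmLmLmmmLmLmmLmmmLmLmmLmm

Apply φ to mLmLmmLmm symbol by symbol: m→Lmm, L→mLm, m→Lmm, L→mLm, m→Lmm, m→Lmm, L→mLm, m→Lmm, m→Lmm; joined: Lmm mLm Lmm mLm Lmm Lmm mLm Lmm Lmm.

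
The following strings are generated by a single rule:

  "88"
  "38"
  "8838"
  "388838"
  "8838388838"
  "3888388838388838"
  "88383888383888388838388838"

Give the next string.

From term 3 onward, concatenate the second-to-last term with the last: 88·38 = 8838, 38·8838 = 388838, …
Continuing: 3888388838388838 · 88383888383888388838388838 gives term 8.

388838883838883888383888383888388838388838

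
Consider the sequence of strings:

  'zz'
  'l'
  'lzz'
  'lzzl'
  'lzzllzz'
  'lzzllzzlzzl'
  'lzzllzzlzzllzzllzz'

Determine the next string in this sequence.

lzzllzzlzzllzzllzzlzzllzzlzzl

From term 3 onward, concatenate the last term with the second-to-last: l·zz = lzz, lzz·l = lzzl, …
So term 8 is lzzllzzlzzllzzllzz·lzzllzzlzzl.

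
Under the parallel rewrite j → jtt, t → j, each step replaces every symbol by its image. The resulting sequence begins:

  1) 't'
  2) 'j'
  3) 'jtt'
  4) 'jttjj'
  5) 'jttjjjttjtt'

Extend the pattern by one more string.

jttjjjttjttjttjjjttjj

Apply φ to jttjjjttjtt symbol by symbol: j→jtt, t→j, t→j, j→jtt, j→jtt, j→jtt, t→j, t→j, j→jtt, t→j, t→j; joined: jtt j j jtt jtt jtt j j jtt j j.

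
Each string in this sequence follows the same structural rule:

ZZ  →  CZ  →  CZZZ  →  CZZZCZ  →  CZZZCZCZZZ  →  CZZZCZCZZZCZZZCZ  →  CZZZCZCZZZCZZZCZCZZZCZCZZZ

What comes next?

From term 3 onward, concatenate the last term with the second-to-last: CZ·ZZ = CZZZ, CZZZ·CZ = CZZZCZ, …
The next term joins CZZZCZCZZZCZZZCZCZZZCZCZZZ and CZZZCZCZZZCZZZCZ.

CZZZCZCZZZCZZZCZCZZZCZCZZZCZZZCZCZZZCZZZCZ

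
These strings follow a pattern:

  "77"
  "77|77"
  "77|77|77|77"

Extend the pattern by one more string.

77|77|77|77|77|77|77|77

s(k+1) = s(k)·|·s(k) — each term doubles the last with '|' between the halves.
So the next term is two copies of 77|77|77|77 with '|' between the halves.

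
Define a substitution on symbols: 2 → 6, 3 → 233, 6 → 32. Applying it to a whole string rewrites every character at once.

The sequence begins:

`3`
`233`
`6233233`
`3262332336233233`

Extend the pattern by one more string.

Rewriting the 16 symbols of 3262332336233233 one by one yields 233 6 32 6 233 233 6 233 233 32 6 233 233 6 233 233; concatenated:

233632623323362332333262332336233233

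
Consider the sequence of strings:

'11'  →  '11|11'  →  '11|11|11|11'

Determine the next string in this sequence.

11|11|11|11|11|11|11|11

s(k+1) = s(k)·|·s(k) — each term doubles the last with '|' between the halves.
So the next term is two copies of 11|11|11|11 with '|' between the halves.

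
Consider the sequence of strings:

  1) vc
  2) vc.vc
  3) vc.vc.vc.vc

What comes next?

vc.vc.vc.vc.vc.vc.vc.vc

Each string is two copies of the previous one joined by '.'.
So the next term is two copies of vc.vc.vc.vc with '.' between the halves.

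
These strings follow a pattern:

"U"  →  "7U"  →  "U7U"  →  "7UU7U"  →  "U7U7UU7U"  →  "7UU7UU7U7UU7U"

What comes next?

U7U7UU7U7UU7UU7U7UU7U

From term 3 onward, concatenate the second-to-last term with the last: U·7U = U7U, 7U·U7U = 7UU7U, …
The next term joins U7U7UU7U and 7UU7UU7U7UU7U.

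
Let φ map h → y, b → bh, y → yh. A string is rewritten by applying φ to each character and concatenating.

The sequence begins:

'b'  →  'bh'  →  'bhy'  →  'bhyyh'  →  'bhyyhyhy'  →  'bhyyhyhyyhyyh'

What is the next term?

bhyyhyhyyhyyhyhyyhyhy

φ(bhyyhyhyyhyyh) expands symbol-by-symbol to bh y yh yh y yh y yh yh y yh yh y; joining the 13 pieces gives the next term.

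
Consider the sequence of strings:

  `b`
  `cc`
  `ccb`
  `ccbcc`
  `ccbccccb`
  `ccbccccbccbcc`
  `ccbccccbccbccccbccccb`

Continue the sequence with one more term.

ccbccccbccbccccbccccbccbccccbccbcc

This is a Fibonacci-style word recurrence s(k) = s(k−1)·s(k−2): e.g. cc·b = ccb.
Continuing: ccbccccbccbccccbccccb · ccbccccbccbcc gives term 8.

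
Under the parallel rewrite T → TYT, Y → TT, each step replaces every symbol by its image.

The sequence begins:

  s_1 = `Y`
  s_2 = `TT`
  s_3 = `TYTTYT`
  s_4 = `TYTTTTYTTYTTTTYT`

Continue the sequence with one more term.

TYTTTTYTTYTTYTTYTTTTYTTYTTTTYTTYTTYTTYTTTTYT

φ(TYTTTTYTTYTTTTYT) expands symbol-by-symbol to TYT TT TYT TYT TYT TYT TT TYT TYT TT TYT TYT TYT TYT TT TYT; joining the 16 pieces gives the next term.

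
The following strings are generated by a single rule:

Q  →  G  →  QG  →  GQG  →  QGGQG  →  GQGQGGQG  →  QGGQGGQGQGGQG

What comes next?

This is a Fibonacci-style word recurrence s(k) = s(k−2)·s(k−1): e.g. Q·G = QG.
So term 8 is GQGQGGQG·QGGQGGQGQGGQG.

GQGQGGQGQGGQGGQGQGGQG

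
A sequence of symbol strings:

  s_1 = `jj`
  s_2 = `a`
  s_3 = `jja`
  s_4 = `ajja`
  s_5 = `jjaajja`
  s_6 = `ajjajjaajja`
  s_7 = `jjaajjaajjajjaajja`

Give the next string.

ajjajjaajjajjaajjaajjajjaajja

Each term (from the third on) is the two preceding terms concatenated in order: term 3 = jj·a = jja.
Continuing: ajjajjaajja · jjaajjaajjajjaajja gives term 8.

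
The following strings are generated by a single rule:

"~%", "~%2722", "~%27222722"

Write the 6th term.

The strings grow by a fixed suffix 2722 each time.
From ~%27222722, 3 further steps: ~%27222722 → ~%272227222722 → ~%2722272227222722 → (answer).

~%27222722272227222722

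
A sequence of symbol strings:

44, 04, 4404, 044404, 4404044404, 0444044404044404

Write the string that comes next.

44040444040444044404044404

This is a Fibonacci-style word recurrence s(k) = s(k−2)·s(k−1): e.g. 44·04 = 4404.
The next term joins 4404044404 and 0444044404044404.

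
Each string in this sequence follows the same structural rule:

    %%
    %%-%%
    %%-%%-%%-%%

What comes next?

Each string is two copies of the previous one joined by '-'.
Doubling %%-%%-%%-%% with '-' between the halves:

%%-%%-%%-%%-%%-%%-%%-%%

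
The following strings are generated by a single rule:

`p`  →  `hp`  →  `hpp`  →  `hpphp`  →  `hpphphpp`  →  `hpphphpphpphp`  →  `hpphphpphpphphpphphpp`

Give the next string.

hpphphpphpphphpphphpphpphphpphpphp

From term 3 onward, concatenate the last term with the second-to-last: hp·p = hpp, hpp·hp = hpphp, …
The next term joins hpphphpphpphphpphphpp and hpphphpphpphp.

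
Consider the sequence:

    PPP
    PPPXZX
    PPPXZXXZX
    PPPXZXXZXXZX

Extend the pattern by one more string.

Every step adds XZX to the end: s(k+1) = s(k)·XZX.
So the next term is PPPXZXXZXXZX·XZX.

PPPXZXXZXXZXXZX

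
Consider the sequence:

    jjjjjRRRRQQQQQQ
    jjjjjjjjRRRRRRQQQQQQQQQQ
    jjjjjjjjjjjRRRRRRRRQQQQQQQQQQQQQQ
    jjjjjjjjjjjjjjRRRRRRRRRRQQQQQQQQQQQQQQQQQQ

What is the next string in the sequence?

jjjjjjjjjjjjjjjjjRRRRRRRRRRRRQQQQQQQQQQQQQQQQQQQQQQ

Reading off run lengths: j runs 5, 8, 11, 14; R runs 4, 6, 8, 10; Q runs 6, 10, 14, 18 — each is linear in n (n = 1, 2, …).
At n = 5 the blocks have lengths 17, 12, 22.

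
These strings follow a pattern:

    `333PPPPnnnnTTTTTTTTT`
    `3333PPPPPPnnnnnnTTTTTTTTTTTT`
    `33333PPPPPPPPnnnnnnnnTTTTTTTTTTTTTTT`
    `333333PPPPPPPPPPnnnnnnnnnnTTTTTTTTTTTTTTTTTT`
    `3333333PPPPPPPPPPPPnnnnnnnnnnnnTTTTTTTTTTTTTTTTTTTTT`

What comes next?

Reading off run lengths: 3 runs 3, 4, 5, 6, 7; P runs 4, 6, 8, 10, 12; n runs 4, 6, 8, 10, 12; T runs 9, 12, 15, 18, 21 — each is linear in n, where the shown terms are n = 2, 3, 4, 5, 6.
Setting n = 7 gives 8, 14, 14, 24 characters in each block.

33333333PPPPPPPPPPPPPPnnnnnnnnnnnnnnTTTTTTTTTTTTTTTTTTTTTTTT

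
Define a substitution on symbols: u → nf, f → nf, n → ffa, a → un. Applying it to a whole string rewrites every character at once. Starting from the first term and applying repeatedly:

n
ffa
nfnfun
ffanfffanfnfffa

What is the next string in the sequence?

Rewriting the 15 symbols of ffanfffanfnfffa one by one yields nf nf un ffa nf nf nf un ffa nf ffa nf nf nf un; concatenated:

nfnfunffanfnfnfunffanfffanfnfnfun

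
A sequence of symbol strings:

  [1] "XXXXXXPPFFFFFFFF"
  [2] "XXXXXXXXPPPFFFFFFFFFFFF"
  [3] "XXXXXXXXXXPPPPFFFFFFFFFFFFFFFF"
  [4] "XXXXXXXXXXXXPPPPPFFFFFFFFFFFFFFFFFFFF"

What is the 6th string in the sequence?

XXXXXXXXXXXXXXXXPPPPPPPFFFFFFFFFFFFFFFFFFFFFFFFFFFF

Term n consists of 2n+2 X's, followed by n P's, followed by 4n F's, where the shown terms are n = 2, 3, 4, 5.
Setting n = 7 gives 16, 7, 28 characters in each block.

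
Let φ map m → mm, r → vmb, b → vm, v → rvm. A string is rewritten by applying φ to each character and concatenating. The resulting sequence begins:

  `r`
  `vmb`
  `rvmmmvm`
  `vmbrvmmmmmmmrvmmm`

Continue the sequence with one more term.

φ(vmbrvmmmmmmmrvmmm) expands symbol-by-symbol to rvm mm vm vmb rvm mm mm mm mm mm mm mm vmb rvm mm mm mm; joining the 17 pieces gives the next term.

rvmmmvmvmbrvmmmmmmmmmmmmmmmvmbrvmmmmmmm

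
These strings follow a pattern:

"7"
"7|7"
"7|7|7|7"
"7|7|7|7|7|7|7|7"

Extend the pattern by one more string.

Every step duplicates the string with '|' between the halves.
Doubling 7|7|7|7|7|7|7|7 with '|' between the halves:

7|7|7|7|7|7|7|7|7|7|7|7|7|7|7|7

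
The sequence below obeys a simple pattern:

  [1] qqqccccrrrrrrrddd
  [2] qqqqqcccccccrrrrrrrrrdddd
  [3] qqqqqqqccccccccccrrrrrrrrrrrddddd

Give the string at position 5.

qqqqqqqqqqqccccccccccccccccrrrrrrrrrrrrrrrddddddd

The n-th term is 2n-1 q's then 3n-2 c's then 2n+3 r's then n+1 d's, where the shown terms are n = 2, 3, 4.
Setting n = 6 gives 11, 16, 15, 7 characters in each block.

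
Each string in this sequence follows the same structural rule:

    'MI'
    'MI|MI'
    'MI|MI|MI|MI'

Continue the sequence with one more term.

s(k+1) = s(k)·|·s(k) — each term doubles the last with '|' between the halves.
So the next term is two copies of MI|MI|MI|MI with '|' between the halves.

MI|MI|MI|MI|MI|MI|MI|MI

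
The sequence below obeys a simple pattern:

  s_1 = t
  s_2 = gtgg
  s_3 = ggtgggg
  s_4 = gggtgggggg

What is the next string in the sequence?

ggggtgggggggg

Each term wraps the previous one in g on the left and gg on the right.
One more step from gggtgggggg gives the answer.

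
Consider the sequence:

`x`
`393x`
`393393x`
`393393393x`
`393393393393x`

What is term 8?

393393393393393393393x

The strings grow by a fixed prefix 393 each time.
From 393393393393x, 3 further steps: 393393393393x → 393393393393393x → 393393393393393393x → (answer).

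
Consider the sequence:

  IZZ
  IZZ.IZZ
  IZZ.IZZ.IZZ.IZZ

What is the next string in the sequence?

Each string is two copies of the previous one joined by '.'.
So the next term is two copies of IZZ.IZZ.IZZ.IZZ with '.' between the halves.

IZZ.IZZ.IZZ.IZZ.IZZ.IZZ.IZZ.IZZ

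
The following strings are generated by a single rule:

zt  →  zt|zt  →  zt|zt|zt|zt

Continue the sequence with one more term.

s(k+1) = s(k)·|·s(k) — each term doubles the last with '|' between the halves.
One more doubling of zt|zt|zt|zt gives the answer.

zt|zt|zt|zt|zt|zt|zt|zt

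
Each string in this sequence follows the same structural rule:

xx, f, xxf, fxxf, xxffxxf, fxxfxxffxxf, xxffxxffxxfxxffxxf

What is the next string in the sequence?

fxxfxxffxxfxxffxxffxxfxxffxxf

This is a Fibonacci-style word recurrence s(k) = s(k−2)·s(k−1): e.g. xx·f = xxf.
Continuing: fxxfxxffxxf · xxffxxffxxfxxffxxf gives term 8.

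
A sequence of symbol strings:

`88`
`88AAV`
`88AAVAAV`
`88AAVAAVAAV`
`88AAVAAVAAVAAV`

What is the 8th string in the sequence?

Every step adds AAV to the end: s(k+1) = s(k)·AAV.
From 88AAVAAVAAVAAV, 3 further steps: 88AAVAAVAAVAAV → 88AAVAAVAAVAAVAAV → 88AAVAAVAAVAAVAAVAAV → (answer).

88AAVAAVAAVAAVAAVAAVAAV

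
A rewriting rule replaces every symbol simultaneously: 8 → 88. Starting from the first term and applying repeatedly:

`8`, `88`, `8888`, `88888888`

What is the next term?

Rewriting each symbol of 88888888: 8→88, 8→88, 8→88, 8→88, 8→88, 8→88, 8→88, 8→88, which concatenates to 88 88 88 88 88 88 88 88.

8888888888888888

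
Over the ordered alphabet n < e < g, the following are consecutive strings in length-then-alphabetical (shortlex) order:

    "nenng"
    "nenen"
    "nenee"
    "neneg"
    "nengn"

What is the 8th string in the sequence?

Continuing the enumeration 3 steps past nengn: nengn → nenge → nengg → (answer).

neenn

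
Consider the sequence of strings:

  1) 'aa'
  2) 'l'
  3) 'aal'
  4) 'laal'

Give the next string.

From term 3 onward, concatenate the second-to-last term with the last: aa·l = aal, l·aal = laal, …
Continuing: aal · laal gives term 5.

aallaal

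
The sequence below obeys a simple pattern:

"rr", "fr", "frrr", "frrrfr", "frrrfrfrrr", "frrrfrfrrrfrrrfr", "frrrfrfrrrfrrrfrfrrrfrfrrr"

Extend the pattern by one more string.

This is a Fibonacci-style word recurrence s(k) = s(k−1)·s(k−2): e.g. fr·rr = frrr.
The next term joins frrrfrfrrrfrrrfrfrrrfrfrrr and frrrfrfrrrfrrrfr.

frrrfrfrrrfrrrfrfrrrfrfrrrfrrrfrfrrrfrrrfr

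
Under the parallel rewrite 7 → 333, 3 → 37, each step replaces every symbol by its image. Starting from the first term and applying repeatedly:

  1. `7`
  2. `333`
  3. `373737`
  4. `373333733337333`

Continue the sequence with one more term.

Rewriting the 15 symbols of 373333733337333 one by one yields 37 333 37 37 37 37 333 37 37 37 37 333 37 37 37; concatenated:

373333737373733337373737333373737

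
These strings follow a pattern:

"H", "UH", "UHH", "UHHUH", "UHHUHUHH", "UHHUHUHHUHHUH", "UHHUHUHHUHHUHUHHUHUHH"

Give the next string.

UHHUHUHHUHHUHUHHUHUHHUHHUHUHHUHHUH

Each term (from the third on) is the previous term followed by the one before it: term 3 = UH·H = UHH.
The next term joins UHHUHUHHUHHUHUHHUHUHH and UHHUHUHHUHHUH.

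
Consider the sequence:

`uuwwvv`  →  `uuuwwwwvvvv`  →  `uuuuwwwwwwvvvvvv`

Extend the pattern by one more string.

uuuuuwwwwwwwwvvvvvvvv

Each string has the form u^{n+1} w^{2n} v^{2n} (n = 1, 2, …).
For the next term, n = 4, so the run lengths are 5, 8, 8.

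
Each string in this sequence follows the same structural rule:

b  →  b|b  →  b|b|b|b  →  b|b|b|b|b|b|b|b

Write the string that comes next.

Each string is two copies of the previous one joined by '|'.
Doubling b|b|b|b|b|b|b|b with '|' between the halves:

b|b|b|b|b|b|b|b|b|b|b|b|b|b|b|b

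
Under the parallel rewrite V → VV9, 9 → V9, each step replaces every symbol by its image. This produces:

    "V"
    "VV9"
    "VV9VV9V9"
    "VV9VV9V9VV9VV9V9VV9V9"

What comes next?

Rewriting the 21 symbols of VV9VV9V9VV9VV9V9VV9V9 one by one yields VV9 VV9 V9 VV9 VV9 V9 VV9 V9 VV9 VV9 V9 VV9 VV9 V9 VV9 V9 VV9 VV9 V9 VV9 V9; concatenated:

VV9VV9V9VV9VV9V9VV9V9VV9VV9V9VV9VV9V9VV9V9VV9VV9V9VV9V9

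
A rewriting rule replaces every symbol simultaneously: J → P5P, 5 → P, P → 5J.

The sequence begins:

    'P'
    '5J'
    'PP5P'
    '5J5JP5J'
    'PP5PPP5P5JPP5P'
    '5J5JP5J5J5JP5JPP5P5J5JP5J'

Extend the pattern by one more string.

PP5PPP5P5JPP5PPP5PPP5P5JPP5P5J5JP5JPP5PPP5P5JPP5P

φ(5J5JP5J5J5JP5JPP5P5J5JP5J) expands symbol-by-symbol to P P5P P P5P 5J P P5P P P5P P P5P 5J P P5P 5J 5J P 5J P P5P P P5P 5J P P5P; joining the 25 pieces gives the next term.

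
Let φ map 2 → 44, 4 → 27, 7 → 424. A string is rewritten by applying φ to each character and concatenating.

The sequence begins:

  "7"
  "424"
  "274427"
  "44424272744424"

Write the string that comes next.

Rewriting the 14 symbols of 44424272744424 one by one yields 27 27 27 44 27 44 424 44 424 27 27 27 44 27; concatenated:

272727442744424444242727274427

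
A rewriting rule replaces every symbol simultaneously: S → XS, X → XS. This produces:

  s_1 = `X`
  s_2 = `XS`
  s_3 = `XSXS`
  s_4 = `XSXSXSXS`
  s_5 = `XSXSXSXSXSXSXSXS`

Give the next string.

XSXSXSXSXSXSXSXSXSXSXSXSXSXSXSXS

Replace each of the 16 characters of XSXSXSXSXSXSXSXS in place — XS XS XS XS XS XS XS XS XS XS XS XS XS XS XS XS — and concatenate.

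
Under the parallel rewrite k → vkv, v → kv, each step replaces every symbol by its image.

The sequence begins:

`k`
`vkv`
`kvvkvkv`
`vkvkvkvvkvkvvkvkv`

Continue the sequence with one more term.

Rewriting the 17 symbols of vkvkvkvvkvkvvkvkv one by one yields kv vkv kv vkv kv vkv kv kv vkv kv vkv kv kv vkv kv vkv kv; concatenated:

kvvkvkvvkvkvvkvkvkvvkvkvvkvkvkvvkvkvvkvkv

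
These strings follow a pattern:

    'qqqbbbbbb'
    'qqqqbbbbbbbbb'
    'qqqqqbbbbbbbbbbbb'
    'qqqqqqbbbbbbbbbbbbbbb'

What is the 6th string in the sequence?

Each string has the form q^{n+1} b^{3n}, where the shown terms are n = 2, 3, 4, 5.
For term 6, n = 7, so the run lengths are 8, 21.

qqqqqqqqbbbbbbbbbbbbbbbbbbbbb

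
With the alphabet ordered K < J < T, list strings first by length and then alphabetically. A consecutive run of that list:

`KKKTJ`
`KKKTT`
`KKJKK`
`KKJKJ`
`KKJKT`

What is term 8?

Advancing 3 positions from KKJKT through KKJKT → KKJJK → KKJJJ reaches term 8.

KKJJT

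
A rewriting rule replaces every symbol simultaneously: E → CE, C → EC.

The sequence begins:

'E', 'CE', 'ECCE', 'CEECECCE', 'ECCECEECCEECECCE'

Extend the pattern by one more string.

Rewriting the 16 symbols of ECCECEECCEECECCE one by one yields CE EC EC CE EC CE CE EC EC CE CE EC CE EC EC CE; concatenated:

CEECECCEECCECEECECCECEECCEECECCE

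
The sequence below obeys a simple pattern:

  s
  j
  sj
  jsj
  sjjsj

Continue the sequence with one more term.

jsjsjjsj

This is a Fibonacci-style word recurrence s(k) = s(k−2)·s(k−1): e.g. s·j = sj.
The next term joins jsj and sjjsj.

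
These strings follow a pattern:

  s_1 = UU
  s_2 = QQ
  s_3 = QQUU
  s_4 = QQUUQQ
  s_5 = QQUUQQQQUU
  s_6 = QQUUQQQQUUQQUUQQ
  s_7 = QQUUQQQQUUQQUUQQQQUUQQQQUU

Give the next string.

QQUUQQQQUUQQUUQQQQUUQQQQUUQQUUQQQQUUQQUUQQ

Each term (from the third on) is the previous term followed by the one before it: term 3 = QQ·UU = QQUU.
Continuing: QQUUQQQQUUQQUUQQQQUUQQQQUU · QQUUQQQQUUQQUUQQ gives term 8.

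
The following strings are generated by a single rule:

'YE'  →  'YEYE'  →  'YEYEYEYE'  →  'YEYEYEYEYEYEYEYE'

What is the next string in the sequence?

Each string is two copies of the previous one concatenated.
One more doubling of YEYEYEYEYEYEYEYE gives the answer.

YEYEYEYEYEYEYEYEYEYEYEYEYEYEYEYE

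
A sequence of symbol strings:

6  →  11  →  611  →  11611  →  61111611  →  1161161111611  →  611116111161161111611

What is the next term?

This is a Fibonacci-style word recurrence s(k) = s(k−2)·s(k−1): e.g. 6·11 = 611.
Continuing: 1161161111611 · 611116111161161111611 gives term 8.

1161161111611611116111161161111611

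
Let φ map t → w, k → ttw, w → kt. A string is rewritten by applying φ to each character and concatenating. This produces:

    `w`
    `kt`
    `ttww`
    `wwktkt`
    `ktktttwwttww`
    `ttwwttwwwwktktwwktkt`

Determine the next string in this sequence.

Applying the rule to each of the 20 symbols of ttwwttwwwwktktwwktkt gives the pieces w w kt kt w w kt kt kt kt ttw w ttw w kt kt ttw w ttw w, which concatenate to the answer.

wwktktwwktktktktttwwttwwktktttwwttww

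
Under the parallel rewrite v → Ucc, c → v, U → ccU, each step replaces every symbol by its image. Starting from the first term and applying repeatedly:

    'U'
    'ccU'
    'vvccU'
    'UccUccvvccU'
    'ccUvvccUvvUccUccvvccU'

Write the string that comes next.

Rewriting the 21 symbols of ccUvvccUvvUccUccvvccU one by one yields v v ccU Ucc Ucc v v ccU Ucc Ucc ccU v v ccU v v Ucc Ucc v v ccU; concatenated:

vvccUUccUccvvccUUccUccccUvvccUvvUccUccvvccU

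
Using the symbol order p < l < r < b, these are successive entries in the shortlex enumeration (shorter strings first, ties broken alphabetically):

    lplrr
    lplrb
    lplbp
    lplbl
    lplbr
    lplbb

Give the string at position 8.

Stepping forward 2 times from lplbb: lplbb → lprpp, then the target.

lprpl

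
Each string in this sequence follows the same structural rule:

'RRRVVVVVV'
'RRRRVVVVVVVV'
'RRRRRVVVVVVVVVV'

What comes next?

Term n consists of n R's, followed by 2n V's, where the shown terms are n = 3, 4, 5.
For the next term, n = 6, so the run lengths are 6, 12.

RRRRRRVVVVVVVVVVVV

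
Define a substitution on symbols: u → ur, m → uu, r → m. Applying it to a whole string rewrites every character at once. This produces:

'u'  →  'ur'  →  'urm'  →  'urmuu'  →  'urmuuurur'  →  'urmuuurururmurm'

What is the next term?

urmuuurururmurmurmuuurmuu

φ(urmuuurururmurm) expands symbol-by-symbol to ur m uu ur ur ur m ur m ur m uu ur m uu; joining the 15 pieces gives the next term.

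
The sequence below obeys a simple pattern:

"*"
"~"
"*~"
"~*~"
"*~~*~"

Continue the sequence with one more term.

This is a Fibonacci-style word recurrence s(k) = s(k−2)·s(k−1): e.g. *·~ = *~.
The next term joins ~*~ and *~~*~.

~*~*~~*~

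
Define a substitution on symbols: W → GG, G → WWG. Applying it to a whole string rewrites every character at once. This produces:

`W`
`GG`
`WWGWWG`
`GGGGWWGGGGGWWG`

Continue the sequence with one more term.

WWGWWGWWGWWGGGGGWWGWWGWWGWWGWWGGGGGWWG

Replace each of the 14 characters of GGGGWWGGGGGWWG in place — WWG WWG WWG WWG GG GG WWG WWG WWG WWG WWG GG GG WWG — and concatenate.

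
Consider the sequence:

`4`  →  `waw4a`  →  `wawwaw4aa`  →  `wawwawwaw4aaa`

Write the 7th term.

wawwawwawwawwawwaw4aaaaaa

s(k+1) = waw·s(k)·a, so each term gains waw as a prefix and a as a suffix.
From wawwawwaw4aaa, 3 further steps: wawwawwaw4aaa → wawwawwawwaw4aaaa → wawwawwawwawwaw4aaaaa → (answer).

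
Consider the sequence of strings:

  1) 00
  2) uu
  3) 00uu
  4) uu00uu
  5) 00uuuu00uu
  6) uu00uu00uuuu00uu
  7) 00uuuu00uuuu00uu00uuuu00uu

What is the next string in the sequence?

This is a Fibonacci-style word recurrence s(k) = s(k−2)·s(k−1): e.g. 00·uu = 00uu.
So term 8 is uu00uu00uuuu00uu·00uuuu00uuuu00uu00uuuu00uu.

uu00uu00uuuu00uu00uuuu00uuuu00uu00uuuu00uu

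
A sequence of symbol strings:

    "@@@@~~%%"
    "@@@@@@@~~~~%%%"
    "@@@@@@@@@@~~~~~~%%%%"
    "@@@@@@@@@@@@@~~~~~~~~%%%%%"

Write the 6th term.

@@@@@@@@@@@@@@@@@@@~~~~~~~~~~~~%%%%%%%

Reading off run lengths: @ runs 4, 7, 10, 13; ~ runs 2, 4, 6, 8; % runs 2, 3, 4, 5 — each is linear in n (n = 1, 2, …).
At n = 6 the blocks have lengths 19, 12, 7.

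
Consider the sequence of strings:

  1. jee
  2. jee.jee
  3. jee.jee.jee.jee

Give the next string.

Every step duplicates the string with '.' between the halves.
So the next term is two copies of jee.jee.jee.jee with '.' between the halves.

jee.jee.jee.jee.jee.jee.jee.jee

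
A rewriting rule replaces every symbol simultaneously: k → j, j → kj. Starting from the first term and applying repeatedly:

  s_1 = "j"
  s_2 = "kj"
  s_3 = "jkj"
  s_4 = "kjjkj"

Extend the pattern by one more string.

jkjkjjkj

Rewriting each symbol of kjjkj: k→j, j→kj, j→kj, k→j, j→kj, which concatenates to j kj kj j kj.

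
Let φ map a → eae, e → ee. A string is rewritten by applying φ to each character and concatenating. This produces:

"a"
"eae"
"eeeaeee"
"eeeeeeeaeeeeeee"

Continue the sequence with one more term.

Replace each of the 15 characters of eeeeeeeaeeeeeee in place — ee ee ee ee ee ee ee eae ee ee ee ee ee ee ee — and concatenate.

eeeeeeeeeeeeeeeaeeeeeeeeeeeeeee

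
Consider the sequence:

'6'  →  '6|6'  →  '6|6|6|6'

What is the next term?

Each string is two copies of the previous one joined by '|'.
Doubling 6|6|6|6 with '|' between the halves:

6|6|6|6|6|6|6|6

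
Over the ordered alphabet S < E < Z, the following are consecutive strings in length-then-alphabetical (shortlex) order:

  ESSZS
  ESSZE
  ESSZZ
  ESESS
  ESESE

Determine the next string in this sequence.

Treat ESESE as a base-3 numeral over the given alphabet and add one, carrying through any trailing Z's.

ESESZ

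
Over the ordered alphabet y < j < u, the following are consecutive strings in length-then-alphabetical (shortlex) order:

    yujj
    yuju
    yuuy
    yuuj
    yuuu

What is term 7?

jyyj

Advancing 2 positions from yuuu through yuuu → jyyy reaches term 7.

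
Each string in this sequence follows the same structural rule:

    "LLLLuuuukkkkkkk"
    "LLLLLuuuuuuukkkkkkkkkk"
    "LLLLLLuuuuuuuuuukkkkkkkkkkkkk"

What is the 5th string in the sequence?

LLLLLLLLuuuuuuuuuuuuuuuukkkkkkkkkkkkkkkkkkk

Term n consists of n+2 L's, followed by 3n-2 u's, followed by 3n+1 k's, where the shown terms are n = 2, 3, 4.
Setting n = 6 gives 8, 16, 19 characters in each block.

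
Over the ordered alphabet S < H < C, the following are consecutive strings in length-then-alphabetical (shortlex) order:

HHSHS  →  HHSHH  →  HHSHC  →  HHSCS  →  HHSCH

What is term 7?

HHHSS

Stepping forward 2 times from HHSCH: HHSCH → HHSCC, then the target.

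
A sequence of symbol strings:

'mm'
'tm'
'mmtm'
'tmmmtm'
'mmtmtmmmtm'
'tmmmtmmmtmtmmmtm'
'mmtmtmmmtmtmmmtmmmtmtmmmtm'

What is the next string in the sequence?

tmmmtmmmtmtmmmtmmmtmtmmmtmtmmmtmmmtmtmmmtm

Each term (from the third on) is the two preceding terms concatenated in order: term 3 = mm·tm = mmtm.
The next term joins tmmmtmmmtmtmmmtm and mmtmtmmmtmtmmmtmmmtmtmmmtm.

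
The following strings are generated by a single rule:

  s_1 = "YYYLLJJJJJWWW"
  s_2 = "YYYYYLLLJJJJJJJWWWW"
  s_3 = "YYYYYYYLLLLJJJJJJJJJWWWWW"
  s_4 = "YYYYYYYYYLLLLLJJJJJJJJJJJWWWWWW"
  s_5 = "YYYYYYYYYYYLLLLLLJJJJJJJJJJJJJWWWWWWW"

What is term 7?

Reading off run lengths: Y runs 3, 5, 7, 9, 11; L runs 2, 3, 4, 5, 6; J runs 5, 7, 9, 11, 13; W runs 3, 4, 5, 6, 7 — each is linear in n, where the shown terms are n = 2, 3, 4, 5, 6.
At n = 8 the blocks have lengths 15, 8, 17, 9.

YYYYYYYYYYYYYYYLLLLLLLLJJJJJJJJJJJJJJJJJWWWWWWWWW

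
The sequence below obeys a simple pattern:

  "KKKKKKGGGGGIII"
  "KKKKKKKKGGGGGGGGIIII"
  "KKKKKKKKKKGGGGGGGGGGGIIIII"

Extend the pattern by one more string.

KKKKKKKKKKKKGGGGGGGGGGGGGGIIIIII

Term n consists of 2n+2 K's, followed by 3n-1 G's, followed by n+1 I's, where the shown terms are n = 2, 3, 4.
At n = 5 the blocks have lengths 12, 14, 6.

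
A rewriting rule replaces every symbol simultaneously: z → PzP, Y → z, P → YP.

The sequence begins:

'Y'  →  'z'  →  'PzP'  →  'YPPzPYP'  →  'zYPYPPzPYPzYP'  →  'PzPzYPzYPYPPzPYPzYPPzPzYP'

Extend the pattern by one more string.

Applying the rule to each of the 25 symbols of PzPzYPzYPYPPzPYPzYPPzPzYP gives the pieces YP PzP YP PzP z YP PzP z YP z YP YP PzP YP z YP PzP z YP YP PzP YP PzP z YP, which concatenate to the answer.

YPPzPYPPzPzYPPzPzYPzYPYPPzPYPzYPPzPzYPYPPzPYPPzPzYP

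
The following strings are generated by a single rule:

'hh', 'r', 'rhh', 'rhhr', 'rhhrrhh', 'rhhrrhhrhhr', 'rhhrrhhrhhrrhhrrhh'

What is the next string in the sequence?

rhhrrhhrhhrrhhrrhhrhhrrhhrhhr

Each term (from the third on) is the previous term followed by the one before it: term 3 = r·hh = rhh.
Continuing: rhhrrhhrhhrrhhrrhh · rhhrrhhrhhr gives term 8.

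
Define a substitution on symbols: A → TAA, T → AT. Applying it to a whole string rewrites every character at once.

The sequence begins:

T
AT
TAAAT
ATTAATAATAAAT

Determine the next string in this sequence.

Rewriting the 13 symbols of ATTAATAATAAAT one by one yields TAA AT AT TAA TAA AT TAA TAA AT TAA TAA TAA AT; concatenated:

TAAATATTAATAAATTAATAAATTAATAATAAAT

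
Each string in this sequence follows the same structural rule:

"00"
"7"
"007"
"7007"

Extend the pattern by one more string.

Each term (from the third on) is the two preceding terms concatenated in order: term 3 = 00·7 = 007.
Continuing: 007 · 7007 gives term 5.

0077007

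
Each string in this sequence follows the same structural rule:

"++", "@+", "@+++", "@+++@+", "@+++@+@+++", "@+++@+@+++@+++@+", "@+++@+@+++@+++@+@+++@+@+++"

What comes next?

Each term (from the third on) is the previous term followed by the one before it: term 3 = @+·++ = @+++.
Continuing: @+++@+@+++@+++@+@+++@+@+++ · @+++@+@+++@+++@+ gives term 8.

@+++@+@+++@+++@+@+++@+@+++@+++@+@+++@+++@+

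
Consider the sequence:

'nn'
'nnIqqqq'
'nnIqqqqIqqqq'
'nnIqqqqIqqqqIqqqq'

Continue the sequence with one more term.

nnIqqqqIqqqqIqqqqIqqqq

The strings grow by a fixed suffix Iqqqq each time.
So the next term is nnIqqqqIqqqqIqqqq·Iqqqq.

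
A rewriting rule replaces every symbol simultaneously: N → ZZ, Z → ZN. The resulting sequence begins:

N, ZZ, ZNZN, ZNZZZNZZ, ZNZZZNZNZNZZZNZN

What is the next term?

Rewriting the 16 symbols of ZNZZZNZNZNZZZNZN one by one yields ZN ZZ ZN ZN ZN ZZ ZN ZZ ZN ZZ ZN ZN ZN ZZ ZN ZZ; concatenated:

ZNZZZNZNZNZZZNZZZNZZZNZNZNZZZNZZ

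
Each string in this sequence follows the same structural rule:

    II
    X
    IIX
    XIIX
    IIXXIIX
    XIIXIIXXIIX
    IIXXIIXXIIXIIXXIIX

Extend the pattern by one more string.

Each term (from the third on) is the two preceding terms concatenated in order: term 3 = II·X = IIX.
The next term joins XIIXIIXXIIX and IIXXIIXXIIXIIXXIIX.

XIIXIIXXIIXIIXXIIXXIIXIIXXIIX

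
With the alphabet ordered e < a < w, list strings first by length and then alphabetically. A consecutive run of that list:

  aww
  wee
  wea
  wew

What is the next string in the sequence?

wae

The successor of wew increments the rightmost position that isn't already w and resets every position after it to e.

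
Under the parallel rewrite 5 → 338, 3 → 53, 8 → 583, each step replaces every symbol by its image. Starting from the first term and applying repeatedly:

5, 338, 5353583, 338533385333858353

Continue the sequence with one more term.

φ(338533385333858353) expands symbol-by-symbol to 53 53 583 338 53 53 53 583 338 53 53 53 583 338 583 53 338 53; joining the 18 pieces gives the next term.

53535833385353535833385353535833385835333853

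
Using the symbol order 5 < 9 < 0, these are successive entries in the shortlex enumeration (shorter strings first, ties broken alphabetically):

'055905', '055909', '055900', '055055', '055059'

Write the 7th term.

055095

Stepping forward 2 times from 055059: 055059 → 055050, then the target.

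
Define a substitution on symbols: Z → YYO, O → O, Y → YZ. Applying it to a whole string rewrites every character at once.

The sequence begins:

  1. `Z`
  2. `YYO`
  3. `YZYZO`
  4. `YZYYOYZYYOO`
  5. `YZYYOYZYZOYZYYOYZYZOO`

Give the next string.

YZYYOYZYZOYZYYOYZYYOOYZYYOYZYZOYZYYOYZYYOOO

Applying the rule to each of the 21 symbols of YZYYOYZYZOYZYYOYZYZOO gives the pieces YZ YYO YZ YZ O YZ YYO YZ YYO O YZ YYO YZ YZ O YZ YYO YZ YYO O O, which concatenate to the answer.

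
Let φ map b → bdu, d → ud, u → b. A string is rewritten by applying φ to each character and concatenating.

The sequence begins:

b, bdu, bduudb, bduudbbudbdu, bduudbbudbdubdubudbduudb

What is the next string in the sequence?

bduudbbudbdubdubudbduudbbduudbbdubudbduudbbudbdu

Replace each of the 24 characters of bduudbbudbdubdubudbduudb in place — bdu ud b b ud bdu bdu b ud bdu ud b bdu ud b bdu b ud bdu ud b b ud bdu — and concatenate.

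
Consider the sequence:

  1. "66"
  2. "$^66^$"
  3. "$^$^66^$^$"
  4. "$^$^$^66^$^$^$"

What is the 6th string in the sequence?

$^$^$^$^$^66^$^$^$^$^$

Each term wraps the previous one in $^ on the left and ^$ on the right.
From $^$^$^66^$^$^$, 2 further steps: $^$^$^66^$^$^$ → $^$^$^$^66^$^$^$^$ → (answer).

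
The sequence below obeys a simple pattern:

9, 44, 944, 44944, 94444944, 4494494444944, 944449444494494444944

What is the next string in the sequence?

4494494444944944449444494494444944

Each term (from the third on) is the two preceding terms concatenated in order: term 3 = 9·44 = 944.
Continuing: 4494494444944 · 944449444494494444944 gives term 8.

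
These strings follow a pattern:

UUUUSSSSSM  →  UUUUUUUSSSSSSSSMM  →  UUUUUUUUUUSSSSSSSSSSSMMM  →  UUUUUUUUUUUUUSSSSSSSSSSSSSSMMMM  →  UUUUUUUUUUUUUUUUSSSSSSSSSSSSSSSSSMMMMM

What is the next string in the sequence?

Each string has the form U^{3n+1} S^{3n+2} M^{n} (n = 1, 2, …).
Setting n = 6 gives 19, 20, 6 characters in each block.

UUUUUUUUUUUUUUUUUUUSSSSSSSSSSSSSSSSSSSSMMMMMM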